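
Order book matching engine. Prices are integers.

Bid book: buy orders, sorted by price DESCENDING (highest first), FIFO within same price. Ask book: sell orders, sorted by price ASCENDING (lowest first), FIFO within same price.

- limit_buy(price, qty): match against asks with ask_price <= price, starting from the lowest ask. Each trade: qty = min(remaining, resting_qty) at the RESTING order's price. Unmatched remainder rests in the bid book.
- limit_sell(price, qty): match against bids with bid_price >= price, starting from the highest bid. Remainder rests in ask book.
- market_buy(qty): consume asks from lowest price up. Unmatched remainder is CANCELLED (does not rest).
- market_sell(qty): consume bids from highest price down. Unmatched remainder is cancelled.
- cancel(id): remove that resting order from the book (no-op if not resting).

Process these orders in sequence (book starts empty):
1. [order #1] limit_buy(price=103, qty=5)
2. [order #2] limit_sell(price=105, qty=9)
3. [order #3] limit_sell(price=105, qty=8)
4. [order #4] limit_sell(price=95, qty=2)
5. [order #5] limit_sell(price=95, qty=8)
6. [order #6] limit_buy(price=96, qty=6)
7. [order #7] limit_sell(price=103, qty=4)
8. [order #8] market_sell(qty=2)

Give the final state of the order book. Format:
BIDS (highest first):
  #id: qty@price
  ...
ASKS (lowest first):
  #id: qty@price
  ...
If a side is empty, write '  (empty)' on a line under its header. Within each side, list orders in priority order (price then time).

After op 1 [order #1] limit_buy(price=103, qty=5): fills=none; bids=[#1:5@103] asks=[-]
After op 2 [order #2] limit_sell(price=105, qty=9): fills=none; bids=[#1:5@103] asks=[#2:9@105]
After op 3 [order #3] limit_sell(price=105, qty=8): fills=none; bids=[#1:5@103] asks=[#2:9@105 #3:8@105]
After op 4 [order #4] limit_sell(price=95, qty=2): fills=#1x#4:2@103; bids=[#1:3@103] asks=[#2:9@105 #3:8@105]
After op 5 [order #5] limit_sell(price=95, qty=8): fills=#1x#5:3@103; bids=[-] asks=[#5:5@95 #2:9@105 #3:8@105]
After op 6 [order #6] limit_buy(price=96, qty=6): fills=#6x#5:5@95; bids=[#6:1@96] asks=[#2:9@105 #3:8@105]
After op 7 [order #7] limit_sell(price=103, qty=4): fills=none; bids=[#6:1@96] asks=[#7:4@103 #2:9@105 #3:8@105]
After op 8 [order #8] market_sell(qty=2): fills=#6x#8:1@96; bids=[-] asks=[#7:4@103 #2:9@105 #3:8@105]

Answer: BIDS (highest first):
  (empty)
ASKS (lowest first):
  #7: 4@103
  #2: 9@105
  #3: 8@105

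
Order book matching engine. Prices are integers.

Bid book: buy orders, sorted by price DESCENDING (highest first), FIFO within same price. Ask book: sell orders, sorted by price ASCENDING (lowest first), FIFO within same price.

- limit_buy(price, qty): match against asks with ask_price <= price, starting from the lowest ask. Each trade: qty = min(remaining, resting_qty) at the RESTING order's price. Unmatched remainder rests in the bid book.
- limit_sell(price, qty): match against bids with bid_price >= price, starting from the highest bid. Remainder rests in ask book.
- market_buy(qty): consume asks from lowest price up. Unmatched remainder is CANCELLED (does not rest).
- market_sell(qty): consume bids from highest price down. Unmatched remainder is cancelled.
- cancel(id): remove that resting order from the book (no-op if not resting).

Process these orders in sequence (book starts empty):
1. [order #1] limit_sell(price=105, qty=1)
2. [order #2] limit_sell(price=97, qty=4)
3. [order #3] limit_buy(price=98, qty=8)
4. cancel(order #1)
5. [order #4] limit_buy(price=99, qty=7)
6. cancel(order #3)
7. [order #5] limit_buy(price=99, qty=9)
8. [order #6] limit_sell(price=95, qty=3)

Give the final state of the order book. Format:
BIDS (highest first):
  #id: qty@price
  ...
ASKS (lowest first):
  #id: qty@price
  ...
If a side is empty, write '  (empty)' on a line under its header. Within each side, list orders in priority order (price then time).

After op 1 [order #1] limit_sell(price=105, qty=1): fills=none; bids=[-] asks=[#1:1@105]
After op 2 [order #2] limit_sell(price=97, qty=4): fills=none; bids=[-] asks=[#2:4@97 #1:1@105]
After op 3 [order #3] limit_buy(price=98, qty=8): fills=#3x#2:4@97; bids=[#3:4@98] asks=[#1:1@105]
After op 4 cancel(order #1): fills=none; bids=[#3:4@98] asks=[-]
After op 5 [order #4] limit_buy(price=99, qty=7): fills=none; bids=[#4:7@99 #3:4@98] asks=[-]
After op 6 cancel(order #3): fills=none; bids=[#4:7@99] asks=[-]
After op 7 [order #5] limit_buy(price=99, qty=9): fills=none; bids=[#4:7@99 #5:9@99] asks=[-]
After op 8 [order #6] limit_sell(price=95, qty=3): fills=#4x#6:3@99; bids=[#4:4@99 #5:9@99] asks=[-]

Answer: BIDS (highest first):
  #4: 4@99
  #5: 9@99
ASKS (lowest first):
  (empty)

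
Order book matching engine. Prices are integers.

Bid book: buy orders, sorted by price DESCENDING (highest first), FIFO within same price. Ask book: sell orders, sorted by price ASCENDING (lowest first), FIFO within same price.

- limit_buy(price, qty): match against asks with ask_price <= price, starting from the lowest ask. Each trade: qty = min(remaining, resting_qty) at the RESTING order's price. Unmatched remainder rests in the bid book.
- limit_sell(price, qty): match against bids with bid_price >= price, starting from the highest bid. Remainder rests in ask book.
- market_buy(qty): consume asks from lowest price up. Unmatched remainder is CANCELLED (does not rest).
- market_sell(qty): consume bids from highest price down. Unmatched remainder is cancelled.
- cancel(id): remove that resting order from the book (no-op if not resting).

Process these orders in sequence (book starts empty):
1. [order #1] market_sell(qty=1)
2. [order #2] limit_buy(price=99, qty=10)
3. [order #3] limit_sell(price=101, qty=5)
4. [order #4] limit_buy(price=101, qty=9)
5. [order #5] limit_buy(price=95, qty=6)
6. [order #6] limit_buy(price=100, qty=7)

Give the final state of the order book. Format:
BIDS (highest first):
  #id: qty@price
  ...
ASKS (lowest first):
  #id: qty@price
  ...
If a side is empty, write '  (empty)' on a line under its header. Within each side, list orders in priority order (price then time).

Answer: BIDS (highest first):
  #4: 4@101
  #6: 7@100
  #2: 10@99
  #5: 6@95
ASKS (lowest first):
  (empty)

Derivation:
After op 1 [order #1] market_sell(qty=1): fills=none; bids=[-] asks=[-]
After op 2 [order #2] limit_buy(price=99, qty=10): fills=none; bids=[#2:10@99] asks=[-]
After op 3 [order #3] limit_sell(price=101, qty=5): fills=none; bids=[#2:10@99] asks=[#3:5@101]
After op 4 [order #4] limit_buy(price=101, qty=9): fills=#4x#3:5@101; bids=[#4:4@101 #2:10@99] asks=[-]
After op 5 [order #5] limit_buy(price=95, qty=6): fills=none; bids=[#4:4@101 #2:10@99 #5:6@95] asks=[-]
After op 6 [order #6] limit_buy(price=100, qty=7): fills=none; bids=[#4:4@101 #6:7@100 #2:10@99 #5:6@95] asks=[-]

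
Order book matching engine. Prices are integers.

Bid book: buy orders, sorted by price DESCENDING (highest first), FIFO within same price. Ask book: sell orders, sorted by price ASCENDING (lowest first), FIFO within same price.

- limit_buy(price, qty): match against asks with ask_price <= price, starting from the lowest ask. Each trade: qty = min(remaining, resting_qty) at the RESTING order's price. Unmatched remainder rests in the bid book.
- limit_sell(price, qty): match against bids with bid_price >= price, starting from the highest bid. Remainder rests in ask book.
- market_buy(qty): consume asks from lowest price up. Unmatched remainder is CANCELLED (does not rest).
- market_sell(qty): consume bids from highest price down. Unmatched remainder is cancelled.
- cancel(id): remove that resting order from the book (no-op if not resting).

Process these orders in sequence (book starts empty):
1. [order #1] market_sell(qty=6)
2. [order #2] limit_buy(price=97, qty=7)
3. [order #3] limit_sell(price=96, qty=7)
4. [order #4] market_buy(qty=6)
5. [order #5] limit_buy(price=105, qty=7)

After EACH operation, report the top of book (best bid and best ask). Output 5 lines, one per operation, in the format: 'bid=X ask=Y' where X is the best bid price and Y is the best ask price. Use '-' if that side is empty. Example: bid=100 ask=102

After op 1 [order #1] market_sell(qty=6): fills=none; bids=[-] asks=[-]
After op 2 [order #2] limit_buy(price=97, qty=7): fills=none; bids=[#2:7@97] asks=[-]
After op 3 [order #3] limit_sell(price=96, qty=7): fills=#2x#3:7@97; bids=[-] asks=[-]
After op 4 [order #4] market_buy(qty=6): fills=none; bids=[-] asks=[-]
After op 5 [order #5] limit_buy(price=105, qty=7): fills=none; bids=[#5:7@105] asks=[-]

Answer: bid=- ask=-
bid=97 ask=-
bid=- ask=-
bid=- ask=-
bid=105 ask=-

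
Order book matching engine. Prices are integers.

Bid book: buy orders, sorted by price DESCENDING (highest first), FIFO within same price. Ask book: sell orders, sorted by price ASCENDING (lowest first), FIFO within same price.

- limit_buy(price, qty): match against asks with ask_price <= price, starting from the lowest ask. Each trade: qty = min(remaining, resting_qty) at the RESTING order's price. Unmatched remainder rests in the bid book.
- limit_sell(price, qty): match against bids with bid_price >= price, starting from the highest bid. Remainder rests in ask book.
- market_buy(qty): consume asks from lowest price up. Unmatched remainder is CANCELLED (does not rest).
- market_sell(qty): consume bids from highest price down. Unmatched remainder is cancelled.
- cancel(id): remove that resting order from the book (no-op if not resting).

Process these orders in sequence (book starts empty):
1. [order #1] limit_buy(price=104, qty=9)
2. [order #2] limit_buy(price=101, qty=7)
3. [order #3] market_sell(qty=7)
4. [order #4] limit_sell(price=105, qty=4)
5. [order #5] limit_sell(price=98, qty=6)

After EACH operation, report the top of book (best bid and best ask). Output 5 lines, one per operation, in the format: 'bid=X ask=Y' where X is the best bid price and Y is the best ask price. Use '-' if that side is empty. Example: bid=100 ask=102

After op 1 [order #1] limit_buy(price=104, qty=9): fills=none; bids=[#1:9@104] asks=[-]
After op 2 [order #2] limit_buy(price=101, qty=7): fills=none; bids=[#1:9@104 #2:7@101] asks=[-]
After op 3 [order #3] market_sell(qty=7): fills=#1x#3:7@104; bids=[#1:2@104 #2:7@101] asks=[-]
After op 4 [order #4] limit_sell(price=105, qty=4): fills=none; bids=[#1:2@104 #2:7@101] asks=[#4:4@105]
After op 5 [order #5] limit_sell(price=98, qty=6): fills=#1x#5:2@104 #2x#5:4@101; bids=[#2:3@101] asks=[#4:4@105]

Answer: bid=104 ask=-
bid=104 ask=-
bid=104 ask=-
bid=104 ask=105
bid=101 ask=105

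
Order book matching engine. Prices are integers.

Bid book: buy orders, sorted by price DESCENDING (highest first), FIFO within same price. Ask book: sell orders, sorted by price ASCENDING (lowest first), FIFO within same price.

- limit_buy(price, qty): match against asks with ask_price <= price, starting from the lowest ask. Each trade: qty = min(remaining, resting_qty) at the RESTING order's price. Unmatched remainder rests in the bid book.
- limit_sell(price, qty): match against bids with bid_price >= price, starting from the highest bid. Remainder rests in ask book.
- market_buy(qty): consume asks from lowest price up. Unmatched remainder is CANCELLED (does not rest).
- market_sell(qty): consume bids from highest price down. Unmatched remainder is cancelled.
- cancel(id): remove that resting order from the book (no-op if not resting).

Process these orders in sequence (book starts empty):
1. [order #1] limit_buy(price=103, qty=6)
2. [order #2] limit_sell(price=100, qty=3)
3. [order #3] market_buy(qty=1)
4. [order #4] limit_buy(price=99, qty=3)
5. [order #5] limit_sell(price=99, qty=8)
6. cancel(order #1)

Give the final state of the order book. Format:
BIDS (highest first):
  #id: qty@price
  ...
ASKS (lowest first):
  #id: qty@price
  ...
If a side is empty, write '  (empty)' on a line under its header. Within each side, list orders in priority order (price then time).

After op 1 [order #1] limit_buy(price=103, qty=6): fills=none; bids=[#1:6@103] asks=[-]
After op 2 [order #2] limit_sell(price=100, qty=3): fills=#1x#2:3@103; bids=[#1:3@103] asks=[-]
After op 3 [order #3] market_buy(qty=1): fills=none; bids=[#1:3@103] asks=[-]
After op 4 [order #4] limit_buy(price=99, qty=3): fills=none; bids=[#1:3@103 #4:3@99] asks=[-]
After op 5 [order #5] limit_sell(price=99, qty=8): fills=#1x#5:3@103 #4x#5:3@99; bids=[-] asks=[#5:2@99]
After op 6 cancel(order #1): fills=none; bids=[-] asks=[#5:2@99]

Answer: BIDS (highest first):
  (empty)
ASKS (lowest first):
  #5: 2@99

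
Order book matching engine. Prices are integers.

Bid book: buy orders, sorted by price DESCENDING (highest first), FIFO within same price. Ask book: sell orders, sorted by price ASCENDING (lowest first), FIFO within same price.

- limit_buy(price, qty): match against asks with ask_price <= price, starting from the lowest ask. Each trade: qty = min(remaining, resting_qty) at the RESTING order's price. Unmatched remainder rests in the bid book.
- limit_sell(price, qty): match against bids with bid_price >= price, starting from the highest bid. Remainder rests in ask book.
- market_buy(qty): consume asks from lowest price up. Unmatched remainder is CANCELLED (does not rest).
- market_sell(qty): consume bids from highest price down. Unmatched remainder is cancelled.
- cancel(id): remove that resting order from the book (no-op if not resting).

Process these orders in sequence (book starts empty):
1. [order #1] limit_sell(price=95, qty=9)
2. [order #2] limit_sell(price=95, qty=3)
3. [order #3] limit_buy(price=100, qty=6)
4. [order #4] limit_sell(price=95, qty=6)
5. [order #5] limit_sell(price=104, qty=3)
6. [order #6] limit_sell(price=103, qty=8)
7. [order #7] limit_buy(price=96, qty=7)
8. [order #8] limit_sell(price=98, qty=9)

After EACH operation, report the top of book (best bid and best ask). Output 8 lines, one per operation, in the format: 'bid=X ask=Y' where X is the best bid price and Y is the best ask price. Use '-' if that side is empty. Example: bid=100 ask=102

After op 1 [order #1] limit_sell(price=95, qty=9): fills=none; bids=[-] asks=[#1:9@95]
After op 2 [order #2] limit_sell(price=95, qty=3): fills=none; bids=[-] asks=[#1:9@95 #2:3@95]
After op 3 [order #3] limit_buy(price=100, qty=6): fills=#3x#1:6@95; bids=[-] asks=[#1:3@95 #2:3@95]
After op 4 [order #4] limit_sell(price=95, qty=6): fills=none; bids=[-] asks=[#1:3@95 #2:3@95 #4:6@95]
After op 5 [order #5] limit_sell(price=104, qty=3): fills=none; bids=[-] asks=[#1:3@95 #2:3@95 #4:6@95 #5:3@104]
After op 6 [order #6] limit_sell(price=103, qty=8): fills=none; bids=[-] asks=[#1:3@95 #2:3@95 #4:6@95 #6:8@103 #5:3@104]
After op 7 [order #7] limit_buy(price=96, qty=7): fills=#7x#1:3@95 #7x#2:3@95 #7x#4:1@95; bids=[-] asks=[#4:5@95 #6:8@103 #5:3@104]
After op 8 [order #8] limit_sell(price=98, qty=9): fills=none; bids=[-] asks=[#4:5@95 #8:9@98 #6:8@103 #5:3@104]

Answer: bid=- ask=95
bid=- ask=95
bid=- ask=95
bid=- ask=95
bid=- ask=95
bid=- ask=95
bid=- ask=95
bid=- ask=95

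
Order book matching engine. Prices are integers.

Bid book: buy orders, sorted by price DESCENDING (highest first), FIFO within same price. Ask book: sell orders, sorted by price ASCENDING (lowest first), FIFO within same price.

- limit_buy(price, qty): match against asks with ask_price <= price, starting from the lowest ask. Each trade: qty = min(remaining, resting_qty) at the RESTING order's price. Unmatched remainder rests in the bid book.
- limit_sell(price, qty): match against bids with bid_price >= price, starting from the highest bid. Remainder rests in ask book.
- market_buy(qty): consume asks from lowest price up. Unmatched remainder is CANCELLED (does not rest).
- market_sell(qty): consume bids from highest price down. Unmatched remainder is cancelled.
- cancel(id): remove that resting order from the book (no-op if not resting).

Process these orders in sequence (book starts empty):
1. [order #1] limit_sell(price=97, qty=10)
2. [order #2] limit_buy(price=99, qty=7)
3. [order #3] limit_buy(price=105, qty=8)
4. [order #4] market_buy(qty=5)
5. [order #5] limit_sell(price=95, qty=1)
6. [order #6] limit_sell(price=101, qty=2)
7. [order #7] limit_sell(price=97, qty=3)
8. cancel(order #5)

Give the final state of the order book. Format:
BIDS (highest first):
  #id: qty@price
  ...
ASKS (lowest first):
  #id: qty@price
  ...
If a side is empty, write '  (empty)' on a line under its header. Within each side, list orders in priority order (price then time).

Answer: BIDS (highest first):
  (empty)
ASKS (lowest first):
  #7: 1@97

Derivation:
After op 1 [order #1] limit_sell(price=97, qty=10): fills=none; bids=[-] asks=[#1:10@97]
After op 2 [order #2] limit_buy(price=99, qty=7): fills=#2x#1:7@97; bids=[-] asks=[#1:3@97]
After op 3 [order #3] limit_buy(price=105, qty=8): fills=#3x#1:3@97; bids=[#3:5@105] asks=[-]
After op 4 [order #4] market_buy(qty=5): fills=none; bids=[#3:5@105] asks=[-]
After op 5 [order #5] limit_sell(price=95, qty=1): fills=#3x#5:1@105; bids=[#3:4@105] asks=[-]
After op 6 [order #6] limit_sell(price=101, qty=2): fills=#3x#6:2@105; bids=[#3:2@105] asks=[-]
After op 7 [order #7] limit_sell(price=97, qty=3): fills=#3x#7:2@105; bids=[-] asks=[#7:1@97]
After op 8 cancel(order #5): fills=none; bids=[-] asks=[#7:1@97]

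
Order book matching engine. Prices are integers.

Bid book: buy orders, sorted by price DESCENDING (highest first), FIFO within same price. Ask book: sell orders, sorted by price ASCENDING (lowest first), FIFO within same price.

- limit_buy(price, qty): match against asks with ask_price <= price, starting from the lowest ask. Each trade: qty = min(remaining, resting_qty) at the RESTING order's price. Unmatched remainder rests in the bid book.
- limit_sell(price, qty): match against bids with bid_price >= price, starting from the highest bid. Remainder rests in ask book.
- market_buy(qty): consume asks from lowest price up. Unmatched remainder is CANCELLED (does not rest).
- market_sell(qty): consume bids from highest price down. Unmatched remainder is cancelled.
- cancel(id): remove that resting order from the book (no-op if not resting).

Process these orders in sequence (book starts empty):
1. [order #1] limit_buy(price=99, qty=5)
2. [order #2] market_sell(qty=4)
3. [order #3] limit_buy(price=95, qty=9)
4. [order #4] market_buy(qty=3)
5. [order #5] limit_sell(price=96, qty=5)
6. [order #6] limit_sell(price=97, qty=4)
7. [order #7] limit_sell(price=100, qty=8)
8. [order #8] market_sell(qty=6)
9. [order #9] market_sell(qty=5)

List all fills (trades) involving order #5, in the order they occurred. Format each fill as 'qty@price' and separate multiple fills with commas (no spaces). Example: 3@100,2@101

Answer: 1@99

Derivation:
After op 1 [order #1] limit_buy(price=99, qty=5): fills=none; bids=[#1:5@99] asks=[-]
After op 2 [order #2] market_sell(qty=4): fills=#1x#2:4@99; bids=[#1:1@99] asks=[-]
After op 3 [order #3] limit_buy(price=95, qty=9): fills=none; bids=[#1:1@99 #3:9@95] asks=[-]
After op 4 [order #4] market_buy(qty=3): fills=none; bids=[#1:1@99 #3:9@95] asks=[-]
After op 5 [order #5] limit_sell(price=96, qty=5): fills=#1x#5:1@99; bids=[#3:9@95] asks=[#5:4@96]
After op 6 [order #6] limit_sell(price=97, qty=4): fills=none; bids=[#3:9@95] asks=[#5:4@96 #6:4@97]
After op 7 [order #7] limit_sell(price=100, qty=8): fills=none; bids=[#3:9@95] asks=[#5:4@96 #6:4@97 #7:8@100]
After op 8 [order #8] market_sell(qty=6): fills=#3x#8:6@95; bids=[#3:3@95] asks=[#5:4@96 #6:4@97 #7:8@100]
After op 9 [order #9] market_sell(qty=5): fills=#3x#9:3@95; bids=[-] asks=[#5:4@96 #6:4@97 #7:8@100]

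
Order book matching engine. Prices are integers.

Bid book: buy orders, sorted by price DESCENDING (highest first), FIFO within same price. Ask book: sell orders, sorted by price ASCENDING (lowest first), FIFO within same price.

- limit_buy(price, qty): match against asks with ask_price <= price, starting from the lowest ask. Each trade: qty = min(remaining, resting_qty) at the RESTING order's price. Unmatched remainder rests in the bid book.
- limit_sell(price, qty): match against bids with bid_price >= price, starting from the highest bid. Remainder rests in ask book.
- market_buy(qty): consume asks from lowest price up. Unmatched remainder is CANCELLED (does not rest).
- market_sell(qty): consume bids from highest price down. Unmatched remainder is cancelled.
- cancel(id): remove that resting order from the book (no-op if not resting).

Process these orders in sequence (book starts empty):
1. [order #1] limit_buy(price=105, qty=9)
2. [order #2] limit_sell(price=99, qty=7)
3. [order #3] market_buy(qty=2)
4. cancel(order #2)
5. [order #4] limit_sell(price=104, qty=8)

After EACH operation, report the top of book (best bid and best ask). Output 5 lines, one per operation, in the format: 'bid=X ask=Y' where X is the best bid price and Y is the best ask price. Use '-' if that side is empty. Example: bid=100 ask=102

Answer: bid=105 ask=-
bid=105 ask=-
bid=105 ask=-
bid=105 ask=-
bid=- ask=104

Derivation:
After op 1 [order #1] limit_buy(price=105, qty=9): fills=none; bids=[#1:9@105] asks=[-]
After op 2 [order #2] limit_sell(price=99, qty=7): fills=#1x#2:7@105; bids=[#1:2@105] asks=[-]
After op 3 [order #3] market_buy(qty=2): fills=none; bids=[#1:2@105] asks=[-]
After op 4 cancel(order #2): fills=none; bids=[#1:2@105] asks=[-]
After op 5 [order #4] limit_sell(price=104, qty=8): fills=#1x#4:2@105; bids=[-] asks=[#4:6@104]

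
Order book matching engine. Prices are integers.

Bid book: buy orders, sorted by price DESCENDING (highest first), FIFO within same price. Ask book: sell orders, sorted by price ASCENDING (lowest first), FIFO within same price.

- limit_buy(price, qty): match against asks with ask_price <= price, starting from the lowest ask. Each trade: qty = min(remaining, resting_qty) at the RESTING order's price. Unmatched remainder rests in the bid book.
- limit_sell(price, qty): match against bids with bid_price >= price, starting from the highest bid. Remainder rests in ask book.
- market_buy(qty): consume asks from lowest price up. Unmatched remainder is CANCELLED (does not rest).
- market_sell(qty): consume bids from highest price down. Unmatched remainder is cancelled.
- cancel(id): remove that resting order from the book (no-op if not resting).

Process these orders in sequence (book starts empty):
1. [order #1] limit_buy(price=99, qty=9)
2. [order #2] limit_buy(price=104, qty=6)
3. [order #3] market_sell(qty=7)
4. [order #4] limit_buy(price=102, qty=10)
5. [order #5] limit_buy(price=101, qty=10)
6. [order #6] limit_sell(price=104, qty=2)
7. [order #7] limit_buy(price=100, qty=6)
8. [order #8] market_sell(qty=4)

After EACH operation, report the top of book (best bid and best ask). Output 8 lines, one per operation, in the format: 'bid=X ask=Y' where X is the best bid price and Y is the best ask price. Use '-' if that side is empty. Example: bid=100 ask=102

Answer: bid=99 ask=-
bid=104 ask=-
bid=99 ask=-
bid=102 ask=-
bid=102 ask=-
bid=102 ask=104
bid=102 ask=104
bid=102 ask=104

Derivation:
After op 1 [order #1] limit_buy(price=99, qty=9): fills=none; bids=[#1:9@99] asks=[-]
After op 2 [order #2] limit_buy(price=104, qty=6): fills=none; bids=[#2:6@104 #1:9@99] asks=[-]
After op 3 [order #3] market_sell(qty=7): fills=#2x#3:6@104 #1x#3:1@99; bids=[#1:8@99] asks=[-]
After op 4 [order #4] limit_buy(price=102, qty=10): fills=none; bids=[#4:10@102 #1:8@99] asks=[-]
After op 5 [order #5] limit_buy(price=101, qty=10): fills=none; bids=[#4:10@102 #5:10@101 #1:8@99] asks=[-]
After op 6 [order #6] limit_sell(price=104, qty=2): fills=none; bids=[#4:10@102 #5:10@101 #1:8@99] asks=[#6:2@104]
After op 7 [order #7] limit_buy(price=100, qty=6): fills=none; bids=[#4:10@102 #5:10@101 #7:6@100 #1:8@99] asks=[#6:2@104]
After op 8 [order #8] market_sell(qty=4): fills=#4x#8:4@102; bids=[#4:6@102 #5:10@101 #7:6@100 #1:8@99] asks=[#6:2@104]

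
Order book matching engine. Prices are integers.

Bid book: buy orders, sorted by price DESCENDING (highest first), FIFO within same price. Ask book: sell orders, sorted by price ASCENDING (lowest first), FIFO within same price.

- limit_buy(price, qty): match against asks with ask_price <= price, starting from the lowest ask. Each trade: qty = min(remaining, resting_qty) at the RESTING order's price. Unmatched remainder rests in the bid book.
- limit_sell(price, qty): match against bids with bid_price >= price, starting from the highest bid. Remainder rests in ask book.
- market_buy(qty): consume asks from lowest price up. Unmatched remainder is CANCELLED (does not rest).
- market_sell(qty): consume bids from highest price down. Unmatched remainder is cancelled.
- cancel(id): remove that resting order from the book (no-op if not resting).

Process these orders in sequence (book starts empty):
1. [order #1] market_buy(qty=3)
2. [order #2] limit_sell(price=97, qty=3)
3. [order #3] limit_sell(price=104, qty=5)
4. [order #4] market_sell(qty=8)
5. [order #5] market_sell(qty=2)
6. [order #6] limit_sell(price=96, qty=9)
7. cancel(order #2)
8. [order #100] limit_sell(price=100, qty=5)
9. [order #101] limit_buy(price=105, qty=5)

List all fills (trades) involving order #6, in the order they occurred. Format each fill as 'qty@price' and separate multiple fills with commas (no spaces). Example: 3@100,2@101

Answer: 5@96

Derivation:
After op 1 [order #1] market_buy(qty=3): fills=none; bids=[-] asks=[-]
After op 2 [order #2] limit_sell(price=97, qty=3): fills=none; bids=[-] asks=[#2:3@97]
After op 3 [order #3] limit_sell(price=104, qty=5): fills=none; bids=[-] asks=[#2:3@97 #3:5@104]
After op 4 [order #4] market_sell(qty=8): fills=none; bids=[-] asks=[#2:3@97 #3:5@104]
After op 5 [order #5] market_sell(qty=2): fills=none; bids=[-] asks=[#2:3@97 #3:5@104]
After op 6 [order #6] limit_sell(price=96, qty=9): fills=none; bids=[-] asks=[#6:9@96 #2:3@97 #3:5@104]
After op 7 cancel(order #2): fills=none; bids=[-] asks=[#6:9@96 #3:5@104]
After op 8 [order #100] limit_sell(price=100, qty=5): fills=none; bids=[-] asks=[#6:9@96 #100:5@100 #3:5@104]
After op 9 [order #101] limit_buy(price=105, qty=5): fills=#101x#6:5@96; bids=[-] asks=[#6:4@96 #100:5@100 #3:5@104]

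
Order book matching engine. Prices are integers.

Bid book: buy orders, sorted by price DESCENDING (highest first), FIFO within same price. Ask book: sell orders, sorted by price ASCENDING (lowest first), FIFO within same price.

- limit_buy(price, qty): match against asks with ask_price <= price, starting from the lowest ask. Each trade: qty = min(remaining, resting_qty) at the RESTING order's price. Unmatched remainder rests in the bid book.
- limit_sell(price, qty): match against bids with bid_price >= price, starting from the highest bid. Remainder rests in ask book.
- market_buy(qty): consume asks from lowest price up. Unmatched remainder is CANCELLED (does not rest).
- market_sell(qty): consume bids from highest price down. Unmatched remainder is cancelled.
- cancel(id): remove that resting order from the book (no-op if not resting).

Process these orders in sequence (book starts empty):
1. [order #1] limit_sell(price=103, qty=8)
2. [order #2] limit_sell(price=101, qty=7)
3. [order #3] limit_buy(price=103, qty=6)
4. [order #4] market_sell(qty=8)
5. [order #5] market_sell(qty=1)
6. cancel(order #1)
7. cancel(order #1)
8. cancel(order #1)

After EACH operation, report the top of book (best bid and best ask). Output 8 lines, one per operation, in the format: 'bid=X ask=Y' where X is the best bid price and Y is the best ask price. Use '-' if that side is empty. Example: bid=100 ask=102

Answer: bid=- ask=103
bid=- ask=101
bid=- ask=101
bid=- ask=101
bid=- ask=101
bid=- ask=101
bid=- ask=101
bid=- ask=101

Derivation:
After op 1 [order #1] limit_sell(price=103, qty=8): fills=none; bids=[-] asks=[#1:8@103]
After op 2 [order #2] limit_sell(price=101, qty=7): fills=none; bids=[-] asks=[#2:7@101 #1:8@103]
After op 3 [order #3] limit_buy(price=103, qty=6): fills=#3x#2:6@101; bids=[-] asks=[#2:1@101 #1:8@103]
After op 4 [order #4] market_sell(qty=8): fills=none; bids=[-] asks=[#2:1@101 #1:8@103]
After op 5 [order #5] market_sell(qty=1): fills=none; bids=[-] asks=[#2:1@101 #1:8@103]
After op 6 cancel(order #1): fills=none; bids=[-] asks=[#2:1@101]
After op 7 cancel(order #1): fills=none; bids=[-] asks=[#2:1@101]
After op 8 cancel(order #1): fills=none; bids=[-] asks=[#2:1@101]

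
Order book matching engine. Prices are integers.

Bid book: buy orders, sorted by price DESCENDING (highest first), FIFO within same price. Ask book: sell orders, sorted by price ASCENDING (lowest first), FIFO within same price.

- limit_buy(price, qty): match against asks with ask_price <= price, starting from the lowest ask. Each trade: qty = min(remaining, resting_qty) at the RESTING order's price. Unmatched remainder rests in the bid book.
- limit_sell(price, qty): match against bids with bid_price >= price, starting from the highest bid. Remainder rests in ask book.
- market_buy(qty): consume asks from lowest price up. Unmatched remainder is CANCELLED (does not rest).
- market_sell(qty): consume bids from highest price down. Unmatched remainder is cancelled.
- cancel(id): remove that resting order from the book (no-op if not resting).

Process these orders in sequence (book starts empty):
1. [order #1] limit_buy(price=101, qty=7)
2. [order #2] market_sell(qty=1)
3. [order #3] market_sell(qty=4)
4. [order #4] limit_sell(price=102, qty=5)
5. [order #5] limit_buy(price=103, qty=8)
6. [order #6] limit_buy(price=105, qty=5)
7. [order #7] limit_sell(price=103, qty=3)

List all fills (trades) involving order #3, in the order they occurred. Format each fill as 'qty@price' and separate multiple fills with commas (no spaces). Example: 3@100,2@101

Answer: 4@101

Derivation:
After op 1 [order #1] limit_buy(price=101, qty=7): fills=none; bids=[#1:7@101] asks=[-]
After op 2 [order #2] market_sell(qty=1): fills=#1x#2:1@101; bids=[#1:6@101] asks=[-]
After op 3 [order #3] market_sell(qty=4): fills=#1x#3:4@101; bids=[#1:2@101] asks=[-]
After op 4 [order #4] limit_sell(price=102, qty=5): fills=none; bids=[#1:2@101] asks=[#4:5@102]
After op 5 [order #5] limit_buy(price=103, qty=8): fills=#5x#4:5@102; bids=[#5:3@103 #1:2@101] asks=[-]
After op 6 [order #6] limit_buy(price=105, qty=5): fills=none; bids=[#6:5@105 #5:3@103 #1:2@101] asks=[-]
After op 7 [order #7] limit_sell(price=103, qty=3): fills=#6x#7:3@105; bids=[#6:2@105 #5:3@103 #1:2@101] asks=[-]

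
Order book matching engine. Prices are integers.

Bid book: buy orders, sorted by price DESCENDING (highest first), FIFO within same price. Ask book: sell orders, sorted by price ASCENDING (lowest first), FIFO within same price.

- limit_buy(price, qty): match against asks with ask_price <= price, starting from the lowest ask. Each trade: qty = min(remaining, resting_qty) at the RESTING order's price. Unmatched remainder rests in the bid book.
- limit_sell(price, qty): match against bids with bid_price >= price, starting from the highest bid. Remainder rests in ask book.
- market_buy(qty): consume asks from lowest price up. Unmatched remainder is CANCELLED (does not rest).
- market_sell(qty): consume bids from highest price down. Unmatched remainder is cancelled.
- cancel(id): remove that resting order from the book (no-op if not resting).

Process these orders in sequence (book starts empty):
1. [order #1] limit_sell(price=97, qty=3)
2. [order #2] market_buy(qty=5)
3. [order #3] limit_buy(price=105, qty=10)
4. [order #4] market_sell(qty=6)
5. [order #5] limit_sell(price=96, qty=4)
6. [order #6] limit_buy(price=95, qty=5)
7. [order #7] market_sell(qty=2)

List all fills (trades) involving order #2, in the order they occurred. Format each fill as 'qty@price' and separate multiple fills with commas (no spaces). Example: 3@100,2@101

After op 1 [order #1] limit_sell(price=97, qty=3): fills=none; bids=[-] asks=[#1:3@97]
After op 2 [order #2] market_buy(qty=5): fills=#2x#1:3@97; bids=[-] asks=[-]
After op 3 [order #3] limit_buy(price=105, qty=10): fills=none; bids=[#3:10@105] asks=[-]
After op 4 [order #4] market_sell(qty=6): fills=#3x#4:6@105; bids=[#3:4@105] asks=[-]
After op 5 [order #5] limit_sell(price=96, qty=4): fills=#3x#5:4@105; bids=[-] asks=[-]
After op 6 [order #6] limit_buy(price=95, qty=5): fills=none; bids=[#6:5@95] asks=[-]
After op 7 [order #7] market_sell(qty=2): fills=#6x#7:2@95; bids=[#6:3@95] asks=[-]

Answer: 3@97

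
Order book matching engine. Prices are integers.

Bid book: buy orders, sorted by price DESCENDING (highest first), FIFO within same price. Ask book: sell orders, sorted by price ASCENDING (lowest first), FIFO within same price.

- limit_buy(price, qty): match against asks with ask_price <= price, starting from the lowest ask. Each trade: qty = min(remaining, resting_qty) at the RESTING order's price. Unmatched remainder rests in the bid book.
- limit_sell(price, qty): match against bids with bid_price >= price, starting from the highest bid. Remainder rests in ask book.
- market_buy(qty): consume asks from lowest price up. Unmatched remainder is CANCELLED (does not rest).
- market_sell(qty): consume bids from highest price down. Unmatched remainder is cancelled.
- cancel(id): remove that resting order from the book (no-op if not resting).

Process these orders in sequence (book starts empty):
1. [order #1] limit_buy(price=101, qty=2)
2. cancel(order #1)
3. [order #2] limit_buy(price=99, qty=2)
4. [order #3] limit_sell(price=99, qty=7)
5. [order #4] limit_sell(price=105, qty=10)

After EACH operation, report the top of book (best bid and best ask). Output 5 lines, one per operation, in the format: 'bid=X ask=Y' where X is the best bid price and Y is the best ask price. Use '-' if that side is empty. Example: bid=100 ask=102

Answer: bid=101 ask=-
bid=- ask=-
bid=99 ask=-
bid=- ask=99
bid=- ask=99

Derivation:
After op 1 [order #1] limit_buy(price=101, qty=2): fills=none; bids=[#1:2@101] asks=[-]
After op 2 cancel(order #1): fills=none; bids=[-] asks=[-]
After op 3 [order #2] limit_buy(price=99, qty=2): fills=none; bids=[#2:2@99] asks=[-]
After op 4 [order #3] limit_sell(price=99, qty=7): fills=#2x#3:2@99; bids=[-] asks=[#3:5@99]
After op 5 [order #4] limit_sell(price=105, qty=10): fills=none; bids=[-] asks=[#3:5@99 #4:10@105]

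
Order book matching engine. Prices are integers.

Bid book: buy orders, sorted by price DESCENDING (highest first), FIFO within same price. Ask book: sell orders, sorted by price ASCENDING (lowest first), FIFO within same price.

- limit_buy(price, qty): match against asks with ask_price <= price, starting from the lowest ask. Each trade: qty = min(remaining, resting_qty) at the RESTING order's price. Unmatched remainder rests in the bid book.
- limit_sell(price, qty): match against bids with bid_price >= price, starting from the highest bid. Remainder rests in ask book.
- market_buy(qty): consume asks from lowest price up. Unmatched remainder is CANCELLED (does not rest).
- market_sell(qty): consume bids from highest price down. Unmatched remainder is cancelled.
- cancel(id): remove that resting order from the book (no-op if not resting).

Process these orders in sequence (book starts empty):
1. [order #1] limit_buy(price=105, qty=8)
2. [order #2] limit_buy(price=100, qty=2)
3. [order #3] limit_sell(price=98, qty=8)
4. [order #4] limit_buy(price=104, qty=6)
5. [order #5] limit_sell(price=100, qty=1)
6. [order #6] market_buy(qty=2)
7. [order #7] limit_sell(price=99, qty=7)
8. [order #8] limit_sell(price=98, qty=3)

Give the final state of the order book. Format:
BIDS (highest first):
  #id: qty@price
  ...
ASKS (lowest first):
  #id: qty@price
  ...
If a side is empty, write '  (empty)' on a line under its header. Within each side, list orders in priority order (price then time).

After op 1 [order #1] limit_buy(price=105, qty=8): fills=none; bids=[#1:8@105] asks=[-]
After op 2 [order #2] limit_buy(price=100, qty=2): fills=none; bids=[#1:8@105 #2:2@100] asks=[-]
After op 3 [order #3] limit_sell(price=98, qty=8): fills=#1x#3:8@105; bids=[#2:2@100] asks=[-]
After op 4 [order #4] limit_buy(price=104, qty=6): fills=none; bids=[#4:6@104 #2:2@100] asks=[-]
After op 5 [order #5] limit_sell(price=100, qty=1): fills=#4x#5:1@104; bids=[#4:5@104 #2:2@100] asks=[-]
After op 6 [order #6] market_buy(qty=2): fills=none; bids=[#4:5@104 #2:2@100] asks=[-]
After op 7 [order #7] limit_sell(price=99, qty=7): fills=#4x#7:5@104 #2x#7:2@100; bids=[-] asks=[-]
After op 8 [order #8] limit_sell(price=98, qty=3): fills=none; bids=[-] asks=[#8:3@98]

Answer: BIDS (highest first):
  (empty)
ASKS (lowest first):
  #8: 3@98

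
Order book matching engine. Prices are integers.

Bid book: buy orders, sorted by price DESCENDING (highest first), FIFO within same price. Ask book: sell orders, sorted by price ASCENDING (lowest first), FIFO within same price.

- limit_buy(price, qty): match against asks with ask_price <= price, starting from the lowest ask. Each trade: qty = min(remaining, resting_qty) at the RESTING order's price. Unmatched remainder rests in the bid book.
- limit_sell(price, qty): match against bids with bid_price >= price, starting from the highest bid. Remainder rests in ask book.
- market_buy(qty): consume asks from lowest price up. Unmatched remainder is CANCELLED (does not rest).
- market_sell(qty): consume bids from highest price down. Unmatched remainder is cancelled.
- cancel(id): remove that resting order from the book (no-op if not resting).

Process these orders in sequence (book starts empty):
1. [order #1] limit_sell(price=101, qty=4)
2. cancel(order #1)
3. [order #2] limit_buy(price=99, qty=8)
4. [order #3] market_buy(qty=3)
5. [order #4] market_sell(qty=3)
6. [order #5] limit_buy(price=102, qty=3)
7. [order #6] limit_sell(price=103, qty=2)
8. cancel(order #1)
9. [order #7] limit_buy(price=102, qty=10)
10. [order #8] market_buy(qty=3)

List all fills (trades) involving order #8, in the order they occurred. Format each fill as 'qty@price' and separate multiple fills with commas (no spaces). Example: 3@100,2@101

Answer: 2@103

Derivation:
After op 1 [order #1] limit_sell(price=101, qty=4): fills=none; bids=[-] asks=[#1:4@101]
After op 2 cancel(order #1): fills=none; bids=[-] asks=[-]
After op 3 [order #2] limit_buy(price=99, qty=8): fills=none; bids=[#2:8@99] asks=[-]
After op 4 [order #3] market_buy(qty=3): fills=none; bids=[#2:8@99] asks=[-]
After op 5 [order #4] market_sell(qty=3): fills=#2x#4:3@99; bids=[#2:5@99] asks=[-]
After op 6 [order #5] limit_buy(price=102, qty=3): fills=none; bids=[#5:3@102 #2:5@99] asks=[-]
After op 7 [order #6] limit_sell(price=103, qty=2): fills=none; bids=[#5:3@102 #2:5@99] asks=[#6:2@103]
After op 8 cancel(order #1): fills=none; bids=[#5:3@102 #2:5@99] asks=[#6:2@103]
After op 9 [order #7] limit_buy(price=102, qty=10): fills=none; bids=[#5:3@102 #7:10@102 #2:5@99] asks=[#6:2@103]
After op 10 [order #8] market_buy(qty=3): fills=#8x#6:2@103; bids=[#5:3@102 #7:10@102 #2:5@99] asks=[-]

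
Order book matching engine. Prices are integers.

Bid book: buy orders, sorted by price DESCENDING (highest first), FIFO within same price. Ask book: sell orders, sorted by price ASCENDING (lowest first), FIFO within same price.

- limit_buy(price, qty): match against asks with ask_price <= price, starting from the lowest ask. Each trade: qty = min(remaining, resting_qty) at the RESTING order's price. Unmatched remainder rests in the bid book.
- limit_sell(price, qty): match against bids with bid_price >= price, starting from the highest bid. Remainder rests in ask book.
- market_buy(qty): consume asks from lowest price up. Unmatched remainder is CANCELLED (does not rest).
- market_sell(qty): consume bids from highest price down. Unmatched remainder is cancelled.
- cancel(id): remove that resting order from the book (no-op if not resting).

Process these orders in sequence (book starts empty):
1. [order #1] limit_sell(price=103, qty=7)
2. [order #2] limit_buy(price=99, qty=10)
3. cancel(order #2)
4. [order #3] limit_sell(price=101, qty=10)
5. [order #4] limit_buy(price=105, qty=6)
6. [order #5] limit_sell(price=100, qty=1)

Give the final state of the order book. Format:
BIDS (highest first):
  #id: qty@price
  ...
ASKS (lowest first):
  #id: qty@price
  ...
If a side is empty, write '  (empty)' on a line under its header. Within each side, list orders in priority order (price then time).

After op 1 [order #1] limit_sell(price=103, qty=7): fills=none; bids=[-] asks=[#1:7@103]
After op 2 [order #2] limit_buy(price=99, qty=10): fills=none; bids=[#2:10@99] asks=[#1:7@103]
After op 3 cancel(order #2): fills=none; bids=[-] asks=[#1:7@103]
After op 4 [order #3] limit_sell(price=101, qty=10): fills=none; bids=[-] asks=[#3:10@101 #1:7@103]
After op 5 [order #4] limit_buy(price=105, qty=6): fills=#4x#3:6@101; bids=[-] asks=[#3:4@101 #1:7@103]
After op 6 [order #5] limit_sell(price=100, qty=1): fills=none; bids=[-] asks=[#5:1@100 #3:4@101 #1:7@103]

Answer: BIDS (highest first):
  (empty)
ASKS (lowest first):
  #5: 1@100
  #3: 4@101
  #1: 7@103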